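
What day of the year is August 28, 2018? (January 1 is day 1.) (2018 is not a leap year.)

Days in months before August: 31 + 28 + 31 + 30 + 31 + 30 + 31 = 212.
Plus 28 days into August → day 240.

240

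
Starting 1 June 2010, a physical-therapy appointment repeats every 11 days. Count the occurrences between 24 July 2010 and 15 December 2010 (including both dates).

Occurrences land 11·i days after 1 June 2010 for i = 0, 1, 2, …
24 July 2010 is 53 days after the start; 53 ÷ 11 = 4 remainder 9; since the remainder is 9, round up to i = 5. First occurrence in the window: #6 on 26 July 2010 (5×11 = 55 days in).
15 December 2010 is 197 days after the start; 197 ÷ 11 = 17 remainder 10. Last occurrence in the window: #18 on 5 December 2010.
Occurrences #6 through #18: 13 in total.

13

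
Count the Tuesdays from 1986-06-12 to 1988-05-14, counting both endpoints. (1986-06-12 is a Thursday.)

1986-06-12 is a Thursday; the first Tuesday on or after it is 1986-06-17 (5 days later).
From 1986-06-17 to 1988-05-14: 197 + 365 + 135 = 697 days (rest of 1986, 1987, to 1988-05-14 in 1988).
697 ÷ 7 = 99 full weeks with remainder 4, so 99 more Tuesdays after the first → 100.

100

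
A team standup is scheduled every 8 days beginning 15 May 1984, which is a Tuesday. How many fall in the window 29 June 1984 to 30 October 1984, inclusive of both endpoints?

Occurrences land 8·i days after 15 May 1984 for i = 0, 1, 2, …
29 June 1984 is 45 days after the start; 45 ÷ 8 = 5 remainder 5; since the remainder is 5, round up to i = 6. First occurrence in the window: #7 on 2 July 1984 (6×8 = 48 days in).
30 October 1984 is 168 days after the start; 168 ÷ 8 = 21 remainder 0. Last occurrence in the window: #22 on 30 October 1984.
Occurrences #7 through #22: 16 in total.

16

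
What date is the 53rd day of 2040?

2040-02-22

January has 31 days (53 − 31 = 22 remain).
22 into February → February 22.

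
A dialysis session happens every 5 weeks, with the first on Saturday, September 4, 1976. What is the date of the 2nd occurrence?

October 9, 1976

The 2nd occurrence is 1 interval after the first: 1 × 35 = 35 days after September 4, 1976.
September has 30 days — 26 days to the end of September leaves 9.
9 days into October → October 9, 1976.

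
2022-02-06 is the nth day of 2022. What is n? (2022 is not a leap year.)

Days in months before February: 31 = 31.
Plus 6 days into February → day 37.

37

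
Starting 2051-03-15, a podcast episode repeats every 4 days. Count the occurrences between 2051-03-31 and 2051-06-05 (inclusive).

Occurrences land 4·i days after 2051-03-15 for i = 0, 1, 2, …
2051-03-31 is 16 days after the start; 16 ÷ 4 = 4 remainder 0. First occurrence in the window: #5 on 2051-03-31 (4×4 = 16 days in).
2051-06-05 is 82 days after the start; 82 ÷ 4 = 20 remainder 2. Last occurrence in the window: #21 on 2051-06-03.
Occurrences #5 through #21: 17 in total.

17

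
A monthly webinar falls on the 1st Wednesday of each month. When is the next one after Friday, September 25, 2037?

September 2037 starts on a Tuesday, so its 1st Wednesday is September 2, 2037 (1 day in).
That is not after September 25, 2037, so look at October 2037.
October 2037 starts on a Thursday, so its 1st Wednesday is October 7, 2037 (6 days in).

October 7, 2037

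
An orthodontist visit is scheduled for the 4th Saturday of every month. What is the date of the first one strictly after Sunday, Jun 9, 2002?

Jun 22, 2002

Jun 2002 starts on a Saturday; its first Saturday is the 1st, so the 4th Saturday is the 22nd — Jun 22, 2002.
Jun 22, 2002 is after Jun 9, 2002, so that is the next one.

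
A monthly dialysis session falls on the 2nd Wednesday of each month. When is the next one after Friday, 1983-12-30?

1984-01-11

December 1983 starts on a Thursday; its first Wednesday is the 7th, so the 2nd Wednesday is the 14th — 1983-12-14.
That is not after 1983-12-30, so look at January 1984.
January 1984 starts on a Sunday; its first Wednesday is the 4th, so the 2nd Wednesday is the 11th — 1984-01-11.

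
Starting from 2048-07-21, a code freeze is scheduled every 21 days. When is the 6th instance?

2048-11-03

The 6th occurrence is 5 intervals after the first: 5 × 21 = 105 days after 2048-07-21.
July has 31 days — 10 days to the end of July leaves 95.
August has 31 days (64 left).
September has 30 days (34 left).
October has 31 days (3 left).
3 days into November → 2048-11-03.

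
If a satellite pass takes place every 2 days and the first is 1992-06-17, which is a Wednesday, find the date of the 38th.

1992-08-30

The 38th occurrence is 37 intervals after the first: 37 × 2 = 74 days after 1992-06-17.
June has 30 days — 13 days to the end of June leaves 61.
July has 31 days (30 left).
30 days into August → 1992-08-30.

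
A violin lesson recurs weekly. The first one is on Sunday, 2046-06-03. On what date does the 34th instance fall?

2047-01-20

The 34th occurrence is 33 intervals after the first: 33 × 7 = 231 days after 2046-06-03.
June has 30 days — 27 days to the end of June leaves 204.
July has 31 days (173 left).
August has 31 days (142 left).
September has 30 days (112 left).
October has 31 days (81 left).
November has 30 days (51 left).
December has 31 days (20 left).
20 days into January → 2047-01-20.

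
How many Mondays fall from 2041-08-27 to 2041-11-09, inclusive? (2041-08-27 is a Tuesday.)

2041-08-27 is a Tuesday; the first Monday on or after it is 2041-09-02 (6 days later).
From 2041-09-02 to 2041-11-09: 28 + 31 + 9 = 68 days (rest of September, October, November).
68 ÷ 7 = 9 full weeks with remainder 5, so 9 more Mondays after the first → 10.

10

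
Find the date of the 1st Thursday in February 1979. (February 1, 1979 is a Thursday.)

February 1, 1979

February 1979 begins on a Thursday, so the first Thursday is February 1.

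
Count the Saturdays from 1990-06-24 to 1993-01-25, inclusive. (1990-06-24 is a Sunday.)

135

1990-06-24 is a Sunday; the first Saturday on or after it is 1990-06-30 (6 days later).
From 1990-06-30 to 1993-01-25: 184 + 365 + 366 + 25 = 940 days (rest of 1990, 1991, 1992, to 1993-01-25 in 1993).
940 ÷ 7 = 134 full weeks with remainder 2, so 134 more Saturdays after the first → 135.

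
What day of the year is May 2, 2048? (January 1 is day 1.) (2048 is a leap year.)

Days in months before May: 31 + 29 + 31 + 30 = 121.
Plus 2 days into May → day 123.

123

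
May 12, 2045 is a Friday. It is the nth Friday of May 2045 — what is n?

Day 12 falls in week ⌈12/7⌉ of the month.
Days 1–7 hold the 1st Friday, 8–14 the 2nd, 15–21 the 3rd, 22–28 the 4th, 29–31 the 5th.
12 is in the range for the 2nd.

2nd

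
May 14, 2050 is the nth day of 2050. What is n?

Days in months before May: 31 + 28 + 31 + 30 = 120.
Plus 14 days into May → day 134.

134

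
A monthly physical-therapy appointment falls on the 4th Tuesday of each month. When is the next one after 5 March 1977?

22 March 1977

March 1977 starts on a Tuesday; its first Tuesday is the 1st, so the 4th Tuesday is the 22nd — 22 March 1977.
22 March 1977 is after 5 March 1977, so that is the next one.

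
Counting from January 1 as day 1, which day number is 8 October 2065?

Days in months before October: 31 + 28 + 31 + 30 + 31 + 30 + 31 + 31 + 30 = 273.
Plus 8 days into October → day 281.

281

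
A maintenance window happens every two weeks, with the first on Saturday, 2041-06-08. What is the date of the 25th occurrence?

2042-05-10

The 25th occurrence is 24 intervals after the first: 24 × 14 = 336 days after 2041-06-08.
June has 30 days — 22 days to the end of June leaves 314.
July has 31 days (283 left).
August has 31 days (252 left).
September has 30 days (222 left).
October has 31 days (191 left).
November has 30 days (161 left).
December has 31 days (130 left).
January has 31 days (99 left).
February has 28 days (71 left).
March has 31 days (40 left).
April has 30 days (10 left).
10 days into May → 2042-05-10.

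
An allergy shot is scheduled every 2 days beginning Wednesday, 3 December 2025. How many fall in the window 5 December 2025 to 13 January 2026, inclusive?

Occurrences land 2·i days after 3 December 2025 for i = 0, 1, 2, …
5 December 2025 is 2 days after the start; 2 ÷ 2 = 1 remainder 0. First occurrence in the window: #2 on 5 December 2025 (1×2 = 2 days in).
13 January 2026 is 41 days after the start; 41 ÷ 2 = 20 remainder 1. Last occurrence in the window: #21 on 12 January 2026.
Occurrences #2 through #21: 20 in total.

20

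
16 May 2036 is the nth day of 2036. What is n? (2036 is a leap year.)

137

Days in months before May: 31 + 29 + 31 + 30 = 121.
Plus 16 days into May → day 137.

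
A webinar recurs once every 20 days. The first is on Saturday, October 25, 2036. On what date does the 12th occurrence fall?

The 12th occurrence is 11 intervals after the first: 11 × 20 = 220 days after October 25, 2036.
October has 31 days — 6 days to the end of October leaves 214.
November has 30 days (184 left).
December has 31 days (153 left).
January has 31 days (122 left).
February has 28 days (94 left).
March has 31 days (63 left).
April has 30 days (33 left).
May has 31 days (2 left).
2 days into June → June 2, 2037.

June 2, 2037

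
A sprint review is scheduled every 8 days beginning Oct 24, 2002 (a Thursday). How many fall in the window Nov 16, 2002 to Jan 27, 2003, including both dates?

9

Occurrences land 8·i days after Oct 24, 2002 for i = 0, 1, 2, …
Nov 16, 2002 is 23 days after the start; 23 ÷ 8 = 2 remainder 7; since the remainder is 7, round up to i = 3. First occurrence in the window: #4 on Nov 17, 2002 (3×8 = 24 days in).
Jan 27, 2003 is 95 days after the start; 95 ÷ 8 = 11 remainder 7. Last occurrence in the window: #12 on Jan 20, 2003.
Occurrences #4 through #12: 9 in total.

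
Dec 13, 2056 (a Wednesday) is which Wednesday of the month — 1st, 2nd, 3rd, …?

2nd

Day 13 falls in week ⌈13/7⌉ of the month.
Days 1–7 hold the 1st Wednesday, 8–14 the 2nd, 15–21 the 3rd, 22–28 the 4th, 29–31 the 5th.
13 is in the range for the 2nd.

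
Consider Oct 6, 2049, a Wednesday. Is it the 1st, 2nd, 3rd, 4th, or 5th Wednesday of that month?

Day 6 falls in week ⌈6/7⌉ of the month.
Days 1–7 hold the 1st Wednesday, 8–14 the 2nd, 15–21 the 3rd, 22–28 the 4th, 29–31 the 5th.
6 is in the range for the 1st.

1st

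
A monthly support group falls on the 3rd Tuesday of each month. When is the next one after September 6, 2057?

September 2057 starts on a Saturday; its first Tuesday is the 4th, so the 3rd Tuesday is the 18th — September 18, 2057.
September 18, 2057 is after September 6, 2057, so that is the next one.

September 18, 2057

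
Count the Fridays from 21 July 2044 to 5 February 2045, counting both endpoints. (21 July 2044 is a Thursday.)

29

21 July 2044 is a Thursday; the first Friday on or after it is 22 July 2044 (1 day later).
From 22 July 2044 to 5 February 2045: 9 + 31 + 30 + 31 + 30 + 31 + 31 + 5 = 198 days (rest of July, August, September, October, November, December, January, February).
198 ÷ 7 = 28 full weeks with remainder 2, so 28 more Fridays after the first → 29.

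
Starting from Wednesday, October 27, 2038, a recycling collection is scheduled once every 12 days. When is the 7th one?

January 7, 2039

The 7th occurrence is 6 intervals after the first: 6 × 12 = 72 days after October 27, 2038.
October has 31 days — 4 days to the end of October leaves 68.
November has 30 days (38 left).
December has 31 days (7 left).
7 days into January → January 7, 2039.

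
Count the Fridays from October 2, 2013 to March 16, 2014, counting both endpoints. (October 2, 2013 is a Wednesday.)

24

October 2, 2013 is a Wednesday; the first Friday on or after it is October 4, 2013 (2 days later).
From October 4, 2013 to March 16, 2014: 27 + 30 + 31 + 31 + 28 + 16 = 163 days (rest of October, November, December, January, February, March).
163 ÷ 7 = 23 full weeks with remainder 2, so 23 more Fridays after the first → 24.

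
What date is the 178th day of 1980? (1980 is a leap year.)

26 June 1980

January has 31 days (178 − 31 = 147 remain).
February has 29 days (147 − 29 = 118 remain).
March has 31 days (118 − 31 = 87 remain).
April has 30 days (87 − 30 = 57 remain).
May has 31 days (57 − 31 = 26 remain).
26 into June → June 26.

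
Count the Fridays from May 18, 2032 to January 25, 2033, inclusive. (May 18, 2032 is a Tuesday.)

May 18, 2032 is a Tuesday; the first Friday on or after it is May 21, 2032 (3 days later).
From May 21, 2032 to January 25, 2033: 10 + 30 + 31 + 31 + 30 + 31 + 30 + 31 + 25 = 249 days (rest of May, June, July, August, September, October, November, December, January).
249 ÷ 7 = 35 full weeks with remainder 4, so 35 more Fridays after the first → 36.

36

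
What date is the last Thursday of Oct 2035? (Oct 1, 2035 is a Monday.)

Oct 25, 2035

Oct 2035 begins on a Monday, so the first Thursday is Oct 4 (3 days later).
Oct 2035 has 31 days. Adding weeks: 4, 11, 18, 25 — the last one ≤ 31 is the 25th.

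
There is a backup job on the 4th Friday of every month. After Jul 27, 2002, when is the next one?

Jul 2002 starts on a Monday; its first Friday is the 5th, so the 4th Friday is the 26th — Jul 26, 2002.
That is not after Jul 27, 2002, so look at Aug 2002.
Aug 2002 starts on a Thursday; its first Friday is the 2nd, so the 4th Friday is the 23rd — Aug 23, 2002.

Aug 23, 2002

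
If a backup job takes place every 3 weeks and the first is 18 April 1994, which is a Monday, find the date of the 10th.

24 October 1994

The 10th occurrence is 9 intervals after the first: 9 × 21 = 189 days after 18 April 1994.
April has 30 days — 12 days to the end of April leaves 177.
May has 31 days (146 left).
June has 30 days (116 left).
July has 31 days (85 left).
August has 31 days (54 left).
September has 30 days (24 left).
24 days into October → 24 October 1994.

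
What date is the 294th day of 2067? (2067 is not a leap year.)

Oct 21, 2067

Jan has 31 days (294 − 31 = 263 remain).
Feb has 28 days (263 − 28 = 235 remain).
Mar has 31 days (235 − 31 = 204 remain).
Apr has 30 days (204 − 30 = 174 remain).
May has 31 days (174 − 31 = 143 remain).
Jun has 30 days (143 − 30 = 113 remain).
Jul has 31 days (113 − 31 = 82 remain).
Aug has 31 days (82 − 31 = 51 remain).
Sep has 30 days (51 − 30 = 21 remain).
21 into Oct → Oct 21.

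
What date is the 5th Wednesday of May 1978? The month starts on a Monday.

1978-05-31

May 1978 begins on a Monday, so the first Wednesday is May 3 (2 days later).
The 5th Wednesday is 4 weeks later: 3 + 28 = 31.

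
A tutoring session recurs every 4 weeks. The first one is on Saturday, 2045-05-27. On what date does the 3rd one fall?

The 3rd occurrence is 2 intervals after the first: 2 × 28 = 56 days after 2045-05-27.
May has 31 days — 4 days to the end of May leaves 52.
June has 30 days (22 left).
22 days into July → 2045-07-22.

2045-07-22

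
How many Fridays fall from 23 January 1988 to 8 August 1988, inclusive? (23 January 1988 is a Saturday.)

23 January 1988 is a Saturday; the first Friday on or after it is 29 January 1988 (6 days later).
From 29 January 1988 to 8 August 1988: 2 + 29 + 31 + 30 + 31 + 30 + 31 + 8 = 192 days (rest of January, February, March, April, May, June, July, August).
192 ÷ 7 = 27 full weeks with remainder 3, so 27 more Fridays after the first → 28.

28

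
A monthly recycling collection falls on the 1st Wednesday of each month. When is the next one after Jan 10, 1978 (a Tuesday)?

Feb 1, 1978

Jan 1978 starts on a Sunday, so its 1st Wednesday is Jan 4, 1978 (3 days in).
That is not after Jan 10, 1978, so look at Feb 1978.
Feb 1978 starts on a Wednesday, so its 1st Wednesday is Feb 1, 1978.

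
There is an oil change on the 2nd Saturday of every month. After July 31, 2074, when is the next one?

August 11, 2074

July 2074 starts on a Sunday; its first Saturday is the 7th, so the 2nd Saturday is the 14th — July 14, 2074.
That is not after July 31, 2074, so look at August 2074.
August 2074 starts on a Wednesday; its first Saturday is the 4th, so the 2nd Saturday is the 11th — August 11, 2074.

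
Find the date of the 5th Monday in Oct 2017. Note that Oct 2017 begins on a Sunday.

Oct 30, 2017

Oct 2017 begins on a Sunday, so the first Monday is Oct 2 (1 day later).
The 5th Monday is 4 weeks later: 2 + 28 = 30.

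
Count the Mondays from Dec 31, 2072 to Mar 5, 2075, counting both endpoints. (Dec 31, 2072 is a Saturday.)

114

Dec 31, 2072 is a Saturday; the first Monday on or after it is Jan 2, 2073 (2 days later).
From Jan 2, 2073 to Mar 5, 2075: 363 + 365 + 64 = 792 days (rest of 2073, 2074, to Mar 5, 2075 in 2075).
792 ÷ 7 = 113 full weeks with remainder 1, so 113 more Mondays after the first → 114.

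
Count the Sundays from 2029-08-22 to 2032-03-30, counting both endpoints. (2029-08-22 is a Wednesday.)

136

2029-08-22 is a Wednesday; the first Sunday on or after it is 2029-08-26 (4 days later).
From 2029-08-26 to 2032-03-30: 127 + 365 + 365 + 90 = 947 days (rest of 2029, 2030, 2031, to 2032-03-30 in 2032).
947 ÷ 7 = 135 full weeks with remainder 2, so 135 more Sundays after the first → 136.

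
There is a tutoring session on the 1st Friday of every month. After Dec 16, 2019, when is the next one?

Jan 3, 2020

Dec 2019 starts on a Sunday, so its 1st Friday is Dec 6, 2019 (5 days in).
That is not after Dec 16, 2019, so look at Jan 2020.
Jan 2020 starts on a Wednesday, so its 1st Friday is Jan 3, 2020 (2 days in).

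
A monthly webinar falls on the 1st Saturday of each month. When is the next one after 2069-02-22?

February 2069 starts on a Friday, so its 1st Saturday is 2069-02-02 (1 day in).
That is not after 2069-02-22, so look at March 2069.
March 2069 starts on a Friday, so its 1st Saturday is 2069-03-02 (1 day in).

2069-03-02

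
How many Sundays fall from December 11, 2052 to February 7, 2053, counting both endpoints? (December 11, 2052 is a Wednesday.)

8

December 11, 2052 is a Wednesday; the first Sunday on or after it is December 15, 2052 (4 days later).
From December 15, 2052 to February 7, 2053: 16 + 31 + 7 = 54 days (rest of December, January, February).
54 ÷ 7 = 7 full weeks with remainder 5, so 7 more Sundays after the first → 8.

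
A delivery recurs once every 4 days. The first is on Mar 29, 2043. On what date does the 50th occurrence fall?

Oct 11, 2043

The 50th occurrence is 49 intervals after the first: 49 × 4 = 196 days after Mar 29, 2043.
Mar has 31 days — 2 days to the end of Mar leaves 194.
Apr has 30 days (164 left).
May has 31 days (133 left).
Jun has 30 days (103 left).
Jul has 31 days (72 left).
Aug has 31 days (41 left).
Sep has 30 days (11 left).
11 days into Oct → Oct 11, 2043.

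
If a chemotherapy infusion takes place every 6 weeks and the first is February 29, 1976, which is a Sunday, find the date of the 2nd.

The 2nd occurrence is 1 interval after the first: 1 × 42 = 42 days after February 29, 1976.
February has 29 days — 0 days to the end of February leaves 42.
March has 31 days (11 left).
11 days into April → April 11, 1976.

April 11, 1976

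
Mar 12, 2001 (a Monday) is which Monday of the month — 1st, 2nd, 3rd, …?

Day 12 falls in week ⌈12/7⌉ of the month.
Days 1–7 hold the 1st Monday, 8–14 the 2nd, 15–21 the 3rd, 22–28 the 4th, 29–31 the 5th.
12 is in the range for the 2nd.

2nd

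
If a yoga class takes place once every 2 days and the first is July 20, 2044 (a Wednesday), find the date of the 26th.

September 8, 2044

The 26th occurrence is 25 intervals after the first: 25 × 2 = 50 days after July 20, 2044.
July has 31 days — 11 days to the end of July leaves 39.
August has 31 days (8 left).
8 days into September → September 8, 2044.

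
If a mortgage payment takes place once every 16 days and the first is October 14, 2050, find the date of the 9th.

The 9th occurrence is 8 intervals after the first: 8 × 16 = 128 days after October 14, 2050.
October has 31 days — 17 days to the end of October leaves 111.
November has 30 days (81 left).
December has 31 days (50 left).
January has 31 days (19 left).
19 days into February → February 19, 2051.

February 19, 2051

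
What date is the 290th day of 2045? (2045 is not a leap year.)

2045-10-17

January has 31 days (290 − 31 = 259 remain).
February has 28 days (259 − 28 = 231 remain).
March has 31 days (231 − 31 = 200 remain).
April has 30 days (200 − 30 = 170 remain).
May has 31 days (170 − 31 = 139 remain).
June has 30 days (139 − 30 = 109 remain).
July has 31 days (109 − 31 = 78 remain).
August has 31 days (78 − 31 = 47 remain).
September has 30 days (47 − 30 = 17 remain).
17 into October → October 17.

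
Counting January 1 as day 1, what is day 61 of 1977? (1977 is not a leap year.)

January has 31 days (61 − 31 = 30 remain).
February has 28 days (30 − 28 = 2 remain).
2 into March → March 2.

1977-03-02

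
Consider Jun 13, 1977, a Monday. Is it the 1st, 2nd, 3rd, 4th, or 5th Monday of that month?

Day 13 falls in week ⌈13/7⌉ of the month.
Days 1–7 hold the 1st Monday, 8–14 the 2nd, 15–21 the 3rd, 22–28 the 4th, 29–31 the 5th.
13 is in the range for the 2nd.

2nd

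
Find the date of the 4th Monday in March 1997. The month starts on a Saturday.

March 1997 begins on a Saturday, so the first Monday is March 3 (2 days later).
The 4th Monday is 3 weeks later: 3 + 21 = 24.

1997-03-24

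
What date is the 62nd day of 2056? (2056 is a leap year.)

2056-03-02

January has 31 days (62 − 31 = 31 remain).
February has 29 days (31 − 29 = 2 remain).
2 into March → March 2.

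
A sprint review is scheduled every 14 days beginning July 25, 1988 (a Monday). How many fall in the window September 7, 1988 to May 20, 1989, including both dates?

Occurrences land 14·i days after July 25, 1988 for i = 0, 1, 2, …
September 7, 1988 is 44 days after the start; 44 ÷ 14 = 3 remainder 2; since the remainder is 2, round up to i = 4. First occurrence in the window: #5 on September 19, 1988 (4×14 = 56 days in).
May 20, 1989 is 299 days after the start; 299 ÷ 14 = 21 remainder 5. Last occurrence in the window: #22 on May 15, 1989.
Occurrences #5 through #22: 18 in total.

18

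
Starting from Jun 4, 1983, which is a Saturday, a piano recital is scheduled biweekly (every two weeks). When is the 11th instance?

Oct 22, 1983

The 11th occurrence is 10 intervals after the first: 10 × 14 = 140 days after Jun 4, 1983.
Jun has 30 days — 26 days to the end of Jun leaves 114.
Jul has 31 days (83 left).
Aug has 31 days (52 left).
Sep has 30 days (22 left).
22 days into Oct → Oct 22, 1983.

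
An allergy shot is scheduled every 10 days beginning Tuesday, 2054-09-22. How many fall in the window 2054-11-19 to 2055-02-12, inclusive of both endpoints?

9

Occurrences land 10·i days after 2054-09-22 for i = 0, 1, 2, …
2054-11-19 is 58 days after the start; 58 ÷ 10 = 5 remainder 8; since the remainder is 8, round up to i = 6. First occurrence in the window: #7 on 2054-11-21 (6×10 = 60 days in).
2055-02-12 is 143 days after the start; 143 ÷ 10 = 14 remainder 3. Last occurrence in the window: #15 on 2055-02-09.
Occurrences #7 through #15: 9 in total.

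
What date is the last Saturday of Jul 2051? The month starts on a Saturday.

Jul 2051 begins on a Saturday, so the first Saturday is Jul 1.
Jul 2051 has 31 days. Adding weeks: 1, 8, 15, 22, 29 — the last one ≤ 31 is the 29th.

Jul 29, 2051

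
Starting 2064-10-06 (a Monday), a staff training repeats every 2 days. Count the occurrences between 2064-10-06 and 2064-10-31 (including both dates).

13

Occurrences land 2·i days after 2064-10-06 for i = 0, 1, 2, …
The window opens on the start date, so the first occurrence inside is #1 on 2064-10-06.
2064-10-31 is 25 days after the start; 25 ÷ 2 = 12 remainder 1. Last occurrence in the window: #13 on 2064-10-30.
Occurrences #1 through #13: 13 in total.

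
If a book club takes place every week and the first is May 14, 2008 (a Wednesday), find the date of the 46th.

The 46th occurrence is 45 intervals after the first: 45 × 7 = 315 days after May 14, 2008.
May has 31 days — 17 days to the end of May leaves 298.
June has 30 days (268 left).
July has 31 days (237 left).
August has 31 days (206 left).
September has 30 days (176 left).
October has 31 days (145 left).
November has 30 days (115 left).
December has 31 days (84 left).
January has 31 days (53 left).
February has 28 days (25 left).
25 days into March → March 25, 2009.

March 25, 2009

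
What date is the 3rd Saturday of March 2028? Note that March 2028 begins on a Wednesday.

2028-03-18

March 2028 begins on a Wednesday, so the first Saturday is March 4 (3 days later).
The 3rd Saturday is 2 weeks later: 4 + 14 = 18.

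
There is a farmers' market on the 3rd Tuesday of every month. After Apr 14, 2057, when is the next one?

Apr 2057 starts on a Sunday; its first Tuesday is the 3rd, so the 3rd Tuesday is the 17th — Apr 17, 2057.
Apr 17, 2057 is after Apr 14, 2057, so that is the next one.

Apr 17, 2057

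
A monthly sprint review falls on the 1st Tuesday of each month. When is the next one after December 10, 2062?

December 2062 starts on a Friday, so its 1st Tuesday is December 5, 2062 (4 days in).
That is not after December 10, 2062, so look at January 2063.
January 2063 starts on a Monday, so its 1st Tuesday is January 2, 2063 (1 day in).

January 2, 2063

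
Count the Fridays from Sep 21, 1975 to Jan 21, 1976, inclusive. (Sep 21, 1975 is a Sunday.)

17

Sep 21, 1975 is a Sunday; the first Friday on or after it is Sep 26, 1975 (5 days later).
From Sep 26, 1975 to Jan 21, 1976: 4 + 31 + 30 + 31 + 21 = 117 days (rest of Sep, Oct, Nov, Dec, Jan).
117 ÷ 7 = 16 full weeks with remainder 5, so 16 more Fridays after the first → 17.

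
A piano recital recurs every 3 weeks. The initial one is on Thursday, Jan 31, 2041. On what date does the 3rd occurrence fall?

Mar 14, 2041

The 3rd occurrence is 2 intervals after the first: 2 × 21 = 42 days after Jan 31, 2041.
Jan has 31 days — 0 days to the end of Jan leaves 42.
Feb has 28 days (14 left).
14 days into Mar → Mar 14, 2041.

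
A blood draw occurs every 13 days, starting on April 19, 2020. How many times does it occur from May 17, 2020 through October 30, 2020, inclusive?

Occurrences land 13·i days after April 19, 2020 for i = 0, 1, 2, …
May 17, 2020 is 28 days after the start; 28 ÷ 13 = 2 remainder 2; since the remainder is 2, round up to i = 3. First occurrence in the window: #4 on May 28, 2020 (3×13 = 39 days in).
October 30, 2020 is 194 days after the start; 194 ÷ 13 = 14 remainder 12. Last occurrence in the window: #15 on October 18, 2020.
Occurrences #4 through #15: 12 in total.

12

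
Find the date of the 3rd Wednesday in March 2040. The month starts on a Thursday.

March 2040 begins on a Thursday, so the first Wednesday is March 7 (6 days later).
The 3rd Wednesday is 2 weeks later: 7 + 14 = 21.

21 March 2040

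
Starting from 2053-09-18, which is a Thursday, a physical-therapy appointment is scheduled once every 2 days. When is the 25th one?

2053-11-05

The 25th occurrence is 24 intervals after the first: 24 × 2 = 48 days after 2053-09-18.
September has 30 days — 12 days to the end of September leaves 36.
October has 31 days (5 left).
5 days into November → 2053-11-05.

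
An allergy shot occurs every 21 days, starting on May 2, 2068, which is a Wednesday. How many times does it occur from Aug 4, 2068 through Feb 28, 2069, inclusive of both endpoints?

10

Occurrences land 21·i days after May 2, 2068 for i = 0, 1, 2, …
Aug 4, 2068 is 94 days after the start; 94 ÷ 21 = 4 remainder 10; since the remainder is 10, round up to i = 5. First occurrence in the window: #6 on Aug 15, 2068 (5×21 = 105 days in).
Feb 28, 2069 is 302 days after the start; 302 ÷ 21 = 14 remainder 8. Last occurrence in the window: #15 on Feb 20, 2069.
Occurrences #6 through #15: 10 in total.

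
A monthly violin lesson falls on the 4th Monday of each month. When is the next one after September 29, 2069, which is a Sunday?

October 28, 2069

September 2069 starts on a Sunday; its first Monday is the 2nd, so the 4th Monday is the 23rd — September 23, 2069.
That is not after September 29, 2069, so look at October 2069.
October 2069 starts on a Tuesday; its first Monday is the 7th, so the 4th Monday is the 28th — October 28, 2069.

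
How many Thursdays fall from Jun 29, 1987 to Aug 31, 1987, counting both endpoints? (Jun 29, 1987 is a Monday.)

9

Jun 29, 1987 is a Monday; the first Thursday on or after it is Jul 2, 1987 (3 days later).
From Jul 2, 1987 to Aug 31, 1987: 29 + 31 = 60 days (rest of Jul, Aug).
60 ÷ 7 = 8 full weeks with remainder 4, so 8 more Thursdays after the first → 9.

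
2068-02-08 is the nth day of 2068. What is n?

Days in months before February: 31 = 31.
Plus 8 days into February → day 39.

39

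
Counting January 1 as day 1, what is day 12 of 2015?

12 January 2015

12 into January → January 12.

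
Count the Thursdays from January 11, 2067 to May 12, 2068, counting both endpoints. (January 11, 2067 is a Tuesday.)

January 11, 2067 is a Tuesday; the first Thursday on or after it is January 13, 2067 (2 days later).
From January 13, 2067 to May 12, 2068: 352 + 133 = 485 days (rest of 2067, to May 12, 2068 in 2068).
485 ÷ 7 = 69 full weeks with remainder 2, so 69 more Thursdays after the first → 70.

70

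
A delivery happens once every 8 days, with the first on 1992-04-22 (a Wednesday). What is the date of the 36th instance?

1993-01-27

The 36th occurrence is 35 intervals after the first: 35 × 8 = 280 days after 1992-04-22.
April has 30 days — 8 days to the end of April leaves 272.
May has 31 days (241 left).
June has 30 days (211 left).
July has 31 days (180 left).
August has 31 days (149 left).
September has 30 days (119 left).
October has 31 days (88 left).
November has 30 days (58 left).
December has 31 days (27 left).
27 days into January → 1993-01-27.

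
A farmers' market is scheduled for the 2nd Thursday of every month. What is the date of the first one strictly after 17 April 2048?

April 2048 starts on a Wednesday; its first Thursday is the 2nd, so the 2nd Thursday is the 9th — 9 April 2048.
That is not after 17 April 2048, so look at May 2048.
May 2048 starts on a Friday; its first Thursday is the 7th, so the 2nd Thursday is the 14th — 14 May 2048.

14 May 2048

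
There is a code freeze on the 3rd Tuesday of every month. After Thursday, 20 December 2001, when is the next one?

15 January 2002

December 2001 starts on a Saturday; its first Tuesday is the 4th, so the 3rd Tuesday is the 18th — 18 December 2001.
That is not after 20 December 2001, so look at January 2002.
January 2002 starts on a Tuesday; its first Tuesday is the 1st, so the 3rd Tuesday is the 15th — 15 January 2002.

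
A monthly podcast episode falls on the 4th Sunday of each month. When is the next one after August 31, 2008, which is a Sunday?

September 28, 2008

August 2008 starts on a Friday; its first Sunday is the 3rd, so the 4th Sunday is the 24th — August 24, 2008.
That is not after August 31, 2008, so look at September 2008.
September 2008 starts on a Monday; its first Sunday is the 7th, so the 4th Sunday is the 28th — September 28, 2008.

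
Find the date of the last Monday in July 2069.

29 July 2069

The first Monday of July 2069 is July 1.
July 2069 has 31 days. Adding weeks: 1, 8, 15, 22, 29 — the last one ≤ 31 is the 29th.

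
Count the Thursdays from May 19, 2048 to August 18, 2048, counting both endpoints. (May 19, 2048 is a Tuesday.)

13

May 19, 2048 is a Tuesday; the first Thursday on or after it is May 21, 2048 (2 days later).
From May 21, 2048 to August 18, 2048: 10 + 30 + 31 + 18 = 89 days (rest of May, June, July, August).
89 ÷ 7 = 12 full weeks with remainder 5, so 12 more Thursdays after the first → 13.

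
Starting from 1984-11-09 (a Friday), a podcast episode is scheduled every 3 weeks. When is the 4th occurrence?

1985-01-11

The 4th occurrence is 3 intervals after the first: 3 × 21 = 63 days after 1984-11-09.
November has 30 days — 21 days to the end of November leaves 42.
December has 31 days (11 left).
11 days into January → 1985-01-11.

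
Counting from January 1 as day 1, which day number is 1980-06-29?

181

Days in months before June: 31 + 29 + 31 + 30 + 31 = 152.
Plus 29 days into June → day 181.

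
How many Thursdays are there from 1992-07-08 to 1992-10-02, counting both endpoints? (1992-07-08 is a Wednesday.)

1992-07-08 is a Wednesday; the first Thursday on or after it is 1992-07-09 (1 day later).
From 1992-07-09 to 1992-10-02: 22 + 31 + 30 + 2 = 85 days (rest of July, August, September, October).
85 ÷ 7 = 12 full weeks with remainder 1, so 12 more Thursdays after the first → 13.

13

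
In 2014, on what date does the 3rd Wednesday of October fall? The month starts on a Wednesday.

15 October 2014

October 2014 begins on a Wednesday, so the first Wednesday is October 1.
The 3rd Wednesday is 2 weeks later: 1 + 14 = 15.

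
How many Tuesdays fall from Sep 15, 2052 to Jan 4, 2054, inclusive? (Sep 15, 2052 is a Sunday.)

Sep 15, 2052 is a Sunday; the first Tuesday on or after it is Sep 17, 2052 (2 days later).
From Sep 17, 2052 to Jan 4, 2054: 105 + 365 + 4 = 474 days (rest of 2052, 2053, to Jan 4, 2054 in 2054).
474 ÷ 7 = 67 full weeks with remainder 5, so 67 more Tuesdays after the first → 68.

68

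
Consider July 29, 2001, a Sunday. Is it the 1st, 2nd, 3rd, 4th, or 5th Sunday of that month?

Day 29 falls in week ⌈29/7⌉ of the month.
Days 1–7 hold the 1st Sunday, 8–14 the 2nd, 15–21 the 3rd, 22–28 the 4th, 29–31 the 5th.
29 is in the range for the 5th.

5th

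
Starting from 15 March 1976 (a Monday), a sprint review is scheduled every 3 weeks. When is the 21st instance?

The 21st occurrence is 20 intervals after the first: 20 × 21 = 420 days after 15 March 1976.
March has 31 days — 16 days to the end of March leaves 404.
From end of March to end of 1976 is 275 days (129 left).
January has 31 days (98 left).
February has 28 days (70 left).
March has 31 days (39 left).
April has 30 days (9 left).
9 days into May → 9 May 1977.

9 May 1977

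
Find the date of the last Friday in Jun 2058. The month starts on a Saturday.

Jun 2058 begins on a Saturday, so the first Friday is Jun 7 (6 days later).
Jun 2058 has 30 days. Adding weeks: 7, 14, 21, 28 — the last one ≤ 30 is the 28th.

Jun 28, 2058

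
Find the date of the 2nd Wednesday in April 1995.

12 April 1995

April 1995 begins on a Saturday, so the first Wednesday is April 5 (4 days later).
The 2nd Wednesday is 1 weeks later: 5 + 7 = 12.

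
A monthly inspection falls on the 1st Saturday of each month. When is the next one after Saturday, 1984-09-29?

September 1984 starts on a Saturday, so its 1st Saturday is 1984-09-01.
That is not after 1984-09-29, so look at October 1984.
October 1984 starts on a Monday, so its 1st Saturday is 1984-10-06 (5 days in).

1984-10-06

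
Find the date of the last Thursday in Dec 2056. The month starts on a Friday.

Dec 28, 2056

Dec 2056 begins on a Friday, so the first Thursday is Dec 7 (6 days later).
Dec 2056 has 31 days. Adding weeks: 7, 14, 21, 28 — the last one ≤ 31 is the 28th.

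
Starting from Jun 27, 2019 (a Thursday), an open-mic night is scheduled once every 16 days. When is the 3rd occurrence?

The 3rd occurrence is 2 intervals after the first: 2 × 16 = 32 days after Jun 27, 2019.
Jun has 30 days — 3 days to the end of Jun leaves 29.
29 days into Jul → Jul 29, 2019.

Jul 29, 2019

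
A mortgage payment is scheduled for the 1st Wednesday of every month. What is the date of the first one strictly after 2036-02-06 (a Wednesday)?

February 2036 starts on a Friday, so its 1st Wednesday is 2036-02-06 (5 days in).
That is not after 2036-02-06, so look at March 2036.
March 2036 starts on a Saturday, so its 1st Wednesday is 2036-03-05 (4 days in).

2036-03-05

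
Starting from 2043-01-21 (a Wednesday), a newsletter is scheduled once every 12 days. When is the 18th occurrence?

2043-08-13

The 18th occurrence is 17 intervals after the first: 17 × 12 = 204 days after 2043-01-21.
January has 31 days — 10 days to the end of January leaves 194.
February has 28 days (166 left).
March has 31 days (135 left).
April has 30 days (105 left).
May has 31 days (74 left).
June has 30 days (44 left).
July has 31 days (13 left).
13 days into August → 2043-08-13.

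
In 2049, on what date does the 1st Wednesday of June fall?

2 June 2049

June 2049 begins on a Tuesday, so the first Wednesday is June 2 (1 day later).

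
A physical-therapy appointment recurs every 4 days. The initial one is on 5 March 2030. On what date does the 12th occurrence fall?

The 12th occurrence is 11 intervals after the first: 11 × 4 = 44 days after 5 March 2030.
March has 31 days — 26 days to the end of March leaves 18.
18 days into April → 18 April 2030.

18 April 2030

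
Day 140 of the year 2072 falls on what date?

2072-05-19

January has 31 days (140 − 31 = 109 remain).
February has 29 days (109 − 29 = 80 remain).
March has 31 days (80 − 31 = 49 remain).
April has 30 days (49 − 30 = 19 remain).
19 into May → May 19.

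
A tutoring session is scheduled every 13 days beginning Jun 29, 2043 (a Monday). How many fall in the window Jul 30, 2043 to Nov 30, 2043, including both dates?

Occurrences land 13·i days after Jun 29, 2043 for i = 0, 1, 2, …
Jul 30, 2043 is 31 days after the start; 31 ÷ 13 = 2 remainder 5; since the remainder is 5, round up to i = 3. First occurrence in the window: #4 on Aug 7, 2043 (3×13 = 39 days in).
Nov 30, 2043 is 154 days after the start; 154 ÷ 13 = 11 remainder 11. Last occurrence in the window: #12 on Nov 19, 2043.
Occurrences #4 through #12: 9 in total.

9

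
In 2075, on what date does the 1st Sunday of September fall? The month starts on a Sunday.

September 2075 begins on a Sunday, so the first Sunday is September 1.

September 1, 2075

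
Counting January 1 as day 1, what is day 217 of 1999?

Aug 5, 1999

Jan has 31 days (217 − 31 = 186 remain).
Feb has 28 days (186 − 28 = 158 remain).
Mar has 31 days (158 − 31 = 127 remain).
Apr has 30 days (127 − 30 = 97 remain).
May has 31 days (97 − 31 = 66 remain).
Jun has 30 days (66 − 30 = 36 remain).
Jul has 31 days (36 − 31 = 5 remain).
5 into Aug → Aug 5.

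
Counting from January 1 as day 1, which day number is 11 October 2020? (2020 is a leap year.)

285

Days in months before October: 31 + 29 + 31 + 30 + 31 + 30 + 31 + 31 + 30 = 274.
Plus 11 days into October → day 285.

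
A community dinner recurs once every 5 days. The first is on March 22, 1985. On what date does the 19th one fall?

June 20, 1985

The 19th occurrence is 18 intervals after the first: 18 × 5 = 90 days after March 22, 1985.
March has 31 days — 9 days to the end of March leaves 81.
April has 30 days (51 left).
May has 31 days (20 left).
20 days into June → June 20, 1985.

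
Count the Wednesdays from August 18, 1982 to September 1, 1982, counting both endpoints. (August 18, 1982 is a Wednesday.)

3

August 18, 1982 is a Wednesday; the first Wednesday on or after it is August 18, 1982.
From August 18, 1982 to September 1, 1982: 13 + 1 = 14 days (rest of August, September).
14 ÷ 7 = 2 full weeks with remainder 0, so 2 more Wednesdays after the first → 3.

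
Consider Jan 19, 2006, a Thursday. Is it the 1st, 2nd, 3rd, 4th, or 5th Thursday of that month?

Day 19 falls in week ⌈19/7⌉ of the month.
Days 1–7 hold the 1st Thursday, 8–14 the 2nd, 15–21 the 3rd, 22–28 the 4th, 29–31 the 5th.
19 is in the range for the 3rd.

3rd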